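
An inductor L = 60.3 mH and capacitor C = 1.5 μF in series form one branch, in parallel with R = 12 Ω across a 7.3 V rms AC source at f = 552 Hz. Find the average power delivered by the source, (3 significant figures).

ω = 2πf = 3468 rad/s
X_L = ωL = 209 Ω
X_C = 1/(ωC) = 192 Ω
Branch 1: Z₁ = R = 12.0 Ω
Branch 2 (series LC): Z₂ = j(X_L − X_C) = j16.9 Ω
Parallel: Z = Z₁Z₂/(Z₁+Z₂), |Z| = 9.79 Ω, ∠Z = 35.3°
I = V/|Z| = 746 mA
P = VI cos φ = 7.3 × 0.746 × cos(35.3°) = 4.44 W

4.44 W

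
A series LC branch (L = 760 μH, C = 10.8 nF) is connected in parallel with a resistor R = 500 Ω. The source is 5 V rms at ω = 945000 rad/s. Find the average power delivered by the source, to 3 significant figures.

X_L = ωL = 718 Ω
X_C = 1/(ωC) = 98.0 Ω
Branch 1: Z₁ = R = 500 Ω
Branch 2 (series LC): Z₂ = j(X_L − X_C) = j620 Ω
Parallel: Z = Z₁Z₂/(Z₁+Z₂), |Z| = 389 Ω, ∠Z = 38.9°
I = V/|Z| = 12.8 mA
P = VI cos φ = 5 × 0.0128 × cos(38.9°) = 50.0 mW

50.0 mW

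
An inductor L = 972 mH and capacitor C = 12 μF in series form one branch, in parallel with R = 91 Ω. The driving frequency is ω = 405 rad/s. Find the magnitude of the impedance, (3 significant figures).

X_L = ωL = 394 Ω
X_C = 1/(ωC) = 206 Ω
Branch 1: Z₁ = R = 91.0 Ω
Branch 2 (series LC): Z₂ = j(X_L − X_C) = j188 Ω
Parallel: Z = Z₁Z₂/(Z₁+Z₂), |Z| = 81.9 Ω, ∠Z = 25.8°

81.9 Ω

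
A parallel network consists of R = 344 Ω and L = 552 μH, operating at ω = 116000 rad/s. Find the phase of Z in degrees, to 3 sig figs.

X_L = ωL = 64.0 Ω
Parallel: admittances add. Y = 1/R + 1/(jωL)
Y = (0.00291 − j0.0156) S
|Y| = 0.0159 S → |Z| = 1/|Y| = 63.0 Ω, ∠Z = −∠Y = 79.5°

79.5°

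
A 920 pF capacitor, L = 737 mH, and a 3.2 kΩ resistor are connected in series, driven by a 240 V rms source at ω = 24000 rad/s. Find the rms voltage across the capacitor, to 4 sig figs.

X_L = ωL = 17690 Ω
X_C = 1/(ωC) = 45290 Ω
Net reactance X = X_L − X_C = -27600 Ω
Z = 3200 − j27600 Ω
|Z| = √(3200² + 27600²) = 27790 Ω
I = V/|Z| = 8.637 mA
V_C = I·|Z_C| = 0.008637 × 45290 = 391.2 V

391.2 V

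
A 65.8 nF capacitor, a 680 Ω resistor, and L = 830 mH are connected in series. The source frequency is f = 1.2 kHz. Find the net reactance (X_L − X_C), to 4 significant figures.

4242 Ω

ω = 2πf = 7540 rad/s
X_L = ωL = 6258 Ω
X_C = 1/(ωC) = 2016 Ω
X = 6258 − 2016 = 4242 Ω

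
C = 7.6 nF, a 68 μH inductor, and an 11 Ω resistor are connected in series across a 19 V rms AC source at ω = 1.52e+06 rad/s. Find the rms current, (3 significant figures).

X_L = ωL = 103 Ω
X_C = 1/(ωC) = 86.6 Ω
Net reactance X = X_L − X_C = 16.8 Ω
Z = 11.0 + j16.8 Ω
|Z| = √(11.0² + 16.8²) = 20.1 Ω
I = V/|Z| = 19/20.1 = 946 mA

946 mA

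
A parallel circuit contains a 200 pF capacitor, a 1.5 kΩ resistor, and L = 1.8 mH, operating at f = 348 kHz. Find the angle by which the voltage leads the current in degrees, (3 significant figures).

-15.4°

ω = 2πf = 2.187e+06 rad/s
X_L = ωL = 3940 Ω
X_C = 1/(ωC) = 2290 Ω
Parallel: admittances add. Y = 1/R + 1/(jωL) + jωC
Y = (0.000667 + j0.000183) S
|Y| = 0.000691 S → |Z| = 1/|Y| = 1450 Ω, ∠Z = −∠Y = -15.4°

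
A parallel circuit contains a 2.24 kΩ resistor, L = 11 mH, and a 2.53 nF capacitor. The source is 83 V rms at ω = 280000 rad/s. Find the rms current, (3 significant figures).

X_L = ωL = 3080 Ω
X_C = 1/(ωC) = 1410 Ω
Parallel: admittances add. Y = 1/R + 1/(jωL) + jωC
Y = (0.000446 + j0.000384) S
|Y| = 0.000589 S → |Z| = 1/|Y| = 1700 Ω, ∠Z = −∠Y = -40.7°
I = V/|Z| = 83/1700 = 48.9 mA

48.9 mA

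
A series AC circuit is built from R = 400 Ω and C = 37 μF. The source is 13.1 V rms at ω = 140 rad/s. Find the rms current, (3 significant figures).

X_C = 1/(ωC) = 193 Ω
Z = 400 − j193 Ω
|Z| = √(400² + 193²) = 444 Ω
I = V/|Z| = 13.1/444 = 29.5 mA

29.5 mA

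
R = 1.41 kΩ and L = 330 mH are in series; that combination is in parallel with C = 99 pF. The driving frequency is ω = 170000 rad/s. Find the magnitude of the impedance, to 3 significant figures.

X_L = ωL = 56100 Ω
X_C = 1/(ωC) = 59400 Ω
Branch 1 (R+jX_L): Z₁ = 1410 + j56100 Ω, |Z₁| = 56100 Ω
Branch 2 (−jX_C): Z₂ = −j59400 Ω
Parallel: Z = Z₁Z₂/(Z₁+Z₂), |Z| = 925000 Ω, ∠Z = 65.5°

925000 Ω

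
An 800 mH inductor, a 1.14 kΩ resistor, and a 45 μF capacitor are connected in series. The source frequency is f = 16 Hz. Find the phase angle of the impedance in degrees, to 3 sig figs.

ω = 2πf = 100.5 rad/s
X_L = ωL = 80.4 Ω
X_C = 1/(ωC) = 221 Ω
Net reactance X = X_L − X_C = -141 Ω
Z = 1140 − j141 Ω
|Z| = √(1140² + 141²) = 1150 Ω
∠Z = arctan(-141/1140) = -7.03°

-7.03°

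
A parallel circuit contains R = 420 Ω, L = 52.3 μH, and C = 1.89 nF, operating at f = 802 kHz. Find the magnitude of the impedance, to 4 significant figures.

161.2 Ω

ω = 2πf = 5.039e+06 rad/s
X_L = ωL = 263.5 Ω
X_C = 1/(ωC) = 105.0 Ω
Parallel: admittances add. Y = 1/R + 1/(jωL) + jωC
Y = (0.002381 + j0.005730) S
|Y| = 0.006205 S → |Z| = 1/|Y| = 161.2 Ω, ∠Z = −∠Y = -67.43°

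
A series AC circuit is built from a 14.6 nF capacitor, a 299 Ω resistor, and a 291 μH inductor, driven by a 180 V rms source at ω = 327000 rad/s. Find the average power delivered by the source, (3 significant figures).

94.5 W

X_L = ωL = 95.2 Ω
X_C = 1/(ωC) = 209 Ω
Net reactance X = X_L − X_C = -114 Ω
Z = 299 − j114 Ω
|Z| = √(299² + 114²) = 320 Ω
∠Z = arctan(-114/299) = -20.9°
I = V/|Z| = 562 mA
P = VI cos φ = 180 × 0.562 × cos(-20.9°) = 94.5 W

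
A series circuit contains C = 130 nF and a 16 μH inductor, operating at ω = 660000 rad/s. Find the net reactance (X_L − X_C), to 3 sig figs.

X_L = ωL = 10.6 Ω
X_C = 1/(ωC) = 11.7 Ω
X = 10.6 − 11.7 = -1.10 Ω

-1.10 Ω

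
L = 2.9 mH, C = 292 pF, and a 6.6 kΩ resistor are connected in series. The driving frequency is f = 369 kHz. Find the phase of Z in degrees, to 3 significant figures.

ω = 2πf = 2.318e+06 rad/s
X_L = ωL = 6720 Ω
X_C = 1/(ωC) = 1480 Ω
Net reactance X = X_L − X_C = 5250 Ω
Z = 6600 + j5250 Ω
|Z| = √(6600² + 5250²) = 8430 Ω
∠Z = arctan(5250/6600) = 38.5°

38.5°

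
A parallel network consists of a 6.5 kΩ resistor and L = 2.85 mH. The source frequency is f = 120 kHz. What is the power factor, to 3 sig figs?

0.314

ω = 2πf = 754000 rad/s
X_L = ωL = 2150 Ω
Parallel: admittances add. Y = 1/R + 1/(jωL)
Y = (0.000154 − j0.000465) S
|Y| = 0.000490 S → |Z| = 1/|Y| = 2040 Ω, ∠Z = −∠Y = 71.7°
cos φ = cos(71.7°) = 0.314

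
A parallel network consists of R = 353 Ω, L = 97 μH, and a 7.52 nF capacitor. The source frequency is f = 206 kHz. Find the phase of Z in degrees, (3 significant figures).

ω = 2πf = 1.294e+06 rad/s
X_L = ωL = 126 Ω
X_C = 1/(ωC) = 103 Ω
Parallel: admittances add. Y = 1/R + 1/(jωL) + jωC
Y = (0.00283 + j0.00177) S
|Y| = 0.00334 S → |Z| = 1/|Y| = 299 Ω, ∠Z = −∠Y = -32.0°

-32.0°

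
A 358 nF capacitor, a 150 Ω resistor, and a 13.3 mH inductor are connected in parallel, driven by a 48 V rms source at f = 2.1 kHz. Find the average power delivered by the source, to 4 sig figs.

ω = 2πf = 13190 rad/s
X_L = ωL = 175.5 Ω
X_C = 1/(ωC) = 211.7 Ω
Parallel: admittances add. Y = 1/R + 1/(jωL) + jωC
Y = (0.006667 − j0.0009747) S
|Y| = 0.006738 S → |Z| = 1/|Y| = 148.4 Ω, ∠Z = −∠Y = 8.318°
I = V/|Z| = 323.4 mA
P = VI cos φ = 48 × 0.3234 × cos(8.318°) = 15.36 W

15.36 W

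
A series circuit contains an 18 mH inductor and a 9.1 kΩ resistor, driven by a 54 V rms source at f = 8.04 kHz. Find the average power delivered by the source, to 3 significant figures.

ω = 2πf = 50520 rad/s
X_L = ωL = 909 Ω
Z = 9100 + j909 Ω
|Z| = √(9100² + 909²) = 9150 Ω
∠Z = arctan(909/9100) = 5.71°
I = V/|Z| = 5.90 mA
P = VI cos φ = 54 × 0.00590 × cos(5.71°) = 317 mW

317 mW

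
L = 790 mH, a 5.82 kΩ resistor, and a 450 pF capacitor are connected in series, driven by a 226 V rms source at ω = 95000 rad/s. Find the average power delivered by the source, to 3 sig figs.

110 mW

X_L = ωL = 75000 Ω
X_C = 1/(ωC) = 23400 Ω
Net reactance X = X_L − X_C = 51700 Ω
Z = 5820 + j51700 Ω
|Z| = √(5820² + 51700²) = 52000 Ω
∠Z = arctan(51700/5820) = 83.6°
I = V/|Z| = 4.35 mA
P = VI cos φ = 226 × 0.00435 × cos(83.6°) = 110 mW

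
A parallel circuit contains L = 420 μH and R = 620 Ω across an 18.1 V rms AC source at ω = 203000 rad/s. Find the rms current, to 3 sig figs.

X_L = ωL = 85.3 Ω
Parallel: admittances add. Y = 1/R + 1/(jωL)
Y = (0.00161 − j0.0117) S
|Y| = 0.0118 S → |Z| = 1/|Y| = 84.5 Ω, ∠Z = −∠Y = 82.2°
I = V/|Z| = 18.1/84.5 = 214 mA

214 mA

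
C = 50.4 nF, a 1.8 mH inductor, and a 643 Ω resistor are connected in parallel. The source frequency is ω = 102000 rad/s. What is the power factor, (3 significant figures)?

X_L = ωL = 184 Ω
X_C = 1/(ωC) = 195 Ω
Parallel: admittances add. Y = 1/R + 1/(jωL) + jωC
Y = (0.00156 − j0.000306) S
|Y| = 0.00158 S → |Z| = 1/|Y| = 631 Ω, ∠Z = −∠Y = 11.1°
cos φ = cos(11.1°) = 0.981

0.981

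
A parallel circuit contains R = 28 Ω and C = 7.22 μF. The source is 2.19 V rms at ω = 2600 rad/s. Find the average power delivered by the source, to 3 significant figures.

X_C = 1/(ωC) = 53.3 Ω
Parallel: admittances add. Y = 1/R + jωC
Y = (0.0357 + j0.0188) S
|Y| = 0.0403 S → |Z| = 1/|Y| = 24.8 Ω, ∠Z = −∠Y = -27.7°
I = V/|Z| = 88.4 mA
P = VI cos φ = 2.19 × 0.0884 × cos(-27.7°) = 171 mW

171 mW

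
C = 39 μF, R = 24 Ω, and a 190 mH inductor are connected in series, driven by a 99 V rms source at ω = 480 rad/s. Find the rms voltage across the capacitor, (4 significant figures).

118.2 V

X_L = ωL = 91.20 Ω
X_C = 1/(ωC) = 53.42 Ω
Net reactance X = X_L − X_C = 37.78 Ω
Z = 24.00 + j37.78 Ω
|Z| = √(24.00² + 37.78²) = 44.76 Ω
I = V/|Z| = 2.212 A
V_C = I·|Z_C| = 2.212 × 53.42 = 118.2 V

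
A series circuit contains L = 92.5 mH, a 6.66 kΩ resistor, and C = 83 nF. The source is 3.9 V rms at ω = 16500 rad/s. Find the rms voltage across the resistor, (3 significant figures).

3.87 V

X_L = ωL = 1530 Ω
X_C = 1/(ωC) = 730 Ω
Net reactance X = X_L − X_C = 796 Ω
Z = 6660 + j796 Ω
|Z| = √(6660² + 796²) = 6710 Ω
I = V/|Z| = 581 μA
V_R = I·|Z_R| = 0.000581 × 6660 = 3.87 V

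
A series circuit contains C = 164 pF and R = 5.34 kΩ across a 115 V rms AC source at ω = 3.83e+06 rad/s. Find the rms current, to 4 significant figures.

20.64 mA

X_C = 1/(ωC) = 1592 Ω
Z = 5340 − j1592 Ω
|Z| = √(5340² + 1592²) = 5572 Ω
I = V/|Z| = 115/5572 = 20.64 mA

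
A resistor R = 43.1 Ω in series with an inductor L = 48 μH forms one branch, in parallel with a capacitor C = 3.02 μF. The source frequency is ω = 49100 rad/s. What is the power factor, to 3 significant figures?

0.155

X_L = ωL = 2.36 Ω
X_C = 1/(ωC) = 6.74 Ω
Branch 1 (R+jX_L): Z₁ = 43.1 + j2.36 Ω, |Z₁| = 43.2 Ω
Branch 2 (−jX_C): Z₂ = −j6.74 Ω
Parallel: Z = Z₁Z₂/(Z₁+Z₂), |Z| = 6.72 Ω, ∠Z = -81.1°
cos φ = cos(-81.1°) = 0.155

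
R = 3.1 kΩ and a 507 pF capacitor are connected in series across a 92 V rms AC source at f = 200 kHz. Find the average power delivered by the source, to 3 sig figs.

ω = 2πf = 1.257e+06 rad/s
X_C = 1/(ωC) = 1570 Ω
Z = 3100 − j1570 Ω
|Z| = √(3100² + 1570²) = 3470 Ω
∠Z = arctan(-1570/3100) = -26.9°
I = V/|Z| = 26.5 mA
P = VI cos φ = 92 × 0.0265 × cos(-26.9°) = 2.17 W

2.17 W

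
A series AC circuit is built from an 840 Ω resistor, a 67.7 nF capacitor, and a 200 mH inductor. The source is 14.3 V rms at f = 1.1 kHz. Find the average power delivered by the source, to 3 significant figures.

135 mW

ω = 2πf = 6912 rad/s
X_L = ωL = 1380 Ω
X_C = 1/(ωC) = 2140 Ω
Net reactance X = X_L − X_C = -755 Ω
Z = 840 − j755 Ω
|Z| = √(840² + 755²) = 1130 Ω
∠Z = arctan(-755/840) = -41.9°
I = V/|Z| = 12.7 mA
P = VI cos φ = 14.3 × 0.0127 × cos(-41.9°) = 135 mW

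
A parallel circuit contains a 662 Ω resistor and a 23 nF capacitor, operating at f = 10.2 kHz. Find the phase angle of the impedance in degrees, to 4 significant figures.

-44.30°

ω = 2πf = 64090 rad/s
X_C = 1/(ωC) = 678.4 Ω
Parallel: admittances add. Y = 1/R + jωC
Y = (0.001511 + j0.001474) S
|Y| = 0.002111 S → |Z| = 1/|Y| = 473.8 Ω, ∠Z = −∠Y = -44.30°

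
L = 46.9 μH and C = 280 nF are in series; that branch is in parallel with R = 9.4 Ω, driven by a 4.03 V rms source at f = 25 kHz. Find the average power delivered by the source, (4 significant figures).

1.728 W

ω = 2πf = 157100 rad/s
X_L = ωL = 7.367 Ω
X_C = 1/(ωC) = 22.74 Ω
Branch 1: Z₁ = R = 9.400 Ω
Branch 2 (series LC): Z₂ = j(X_L − X_C) = −j15.37 Ω
Parallel: Z = Z₁Z₂/(Z₁+Z₂), |Z| = 8.019 Ω, ∠Z = -31.45°
I = V/|Z| = 502.6 mA
P = VI cos φ = 4.03 × 0.5026 × cos(-31.45°) = 1.728 W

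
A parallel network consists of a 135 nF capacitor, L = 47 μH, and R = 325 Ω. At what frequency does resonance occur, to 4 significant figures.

63.18 kHz

ω₀ = 1/√(LC) = 1/√(4.7e-05 × 1.35e-07) = 397000 rad/s
f₀ = ω₀/(2π) = 63.18 kHz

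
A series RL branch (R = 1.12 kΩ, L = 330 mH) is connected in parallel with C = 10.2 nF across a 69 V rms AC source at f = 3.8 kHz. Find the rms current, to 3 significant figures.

ω = 2πf = 23880 rad/s
X_L = ωL = 7880 Ω
X_C = 1/(ωC) = 4110 Ω
Branch 1 (R+jX_L): Z₁ = 1120 + j7880 Ω, |Z₁| = 7960 Ω
Branch 2 (−jX_C): Z₂ = −j4110 Ω
Parallel: Z = Z₁Z₂/(Z₁+Z₂), |Z| = 8300 Ω, ∠Z = -81.6°
I = V/|Z| = 69/8300 = 8.31 mA

8.31 mA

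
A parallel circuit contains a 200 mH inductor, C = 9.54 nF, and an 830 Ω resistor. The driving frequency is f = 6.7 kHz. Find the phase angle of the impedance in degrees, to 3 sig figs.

ω = 2πf = 42100 rad/s
X_L = ωL = 8420 Ω
X_C = 1/(ωC) = 2490 Ω
Parallel: admittances add. Y = 1/R + 1/(jωL) + jωC
Y = (0.00120 + j0.000283) S
|Y| = 0.00124 S → |Z| = 1/|Y| = 808 Ω, ∠Z = −∠Y = -13.2°

-13.2°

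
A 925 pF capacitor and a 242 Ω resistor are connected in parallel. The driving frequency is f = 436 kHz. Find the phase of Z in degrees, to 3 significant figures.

ω = 2πf = 2.739e+06 rad/s
X_C = 1/(ωC) = 395 Ω
Parallel: admittances add. Y = 1/R + jωC
Y = (0.00413 + j0.00253) S
|Y| = 0.00485 S → |Z| = 1/|Y| = 206 Ω, ∠Z = −∠Y = -31.5°

-31.5°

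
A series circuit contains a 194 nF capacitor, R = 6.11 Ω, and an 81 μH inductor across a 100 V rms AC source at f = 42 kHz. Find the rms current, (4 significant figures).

ω = 2πf = 263900 rad/s
X_L = ωL = 21.38 Ω
X_C = 1/(ωC) = 19.53 Ω
Net reactance X = X_L − X_C = 1.842 Ω
Z = 6.110 + j1.842 Ω
|Z| = √(6.110² + 1.842²) = 6.382 Ω
I = V/|Z| = 100/6.382 = 15.67 A

15.67 A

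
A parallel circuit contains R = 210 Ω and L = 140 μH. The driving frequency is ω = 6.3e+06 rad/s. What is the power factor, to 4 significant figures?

X_L = ωL = 882.0 Ω
Parallel: admittances add. Y = 1/R + 1/(jωL)
Y = (0.004762 − j0.001134) S
|Y| = 0.004895 S → |Z| = 1/|Y| = 204.3 Ω, ∠Z = −∠Y = 13.39°
cos φ = cos(13.39°) = 0.9728

0.9728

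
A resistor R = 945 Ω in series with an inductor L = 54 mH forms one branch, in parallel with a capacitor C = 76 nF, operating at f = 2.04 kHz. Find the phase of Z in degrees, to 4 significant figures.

-34.29°

ω = 2πf = 12820 rad/s
X_L = ωL = 692.2 Ω
X_C = 1/(ωC) = 1027 Ω
Branch 1 (R+jX_L): Z₁ = 945.0 + j692.2 Ω, |Z₁| = 1171 Ω
Branch 2 (−jX_C): Z₂ = −j1027 Ω
Parallel: Z = Z₁Z₂/(Z₁+Z₂), |Z| = 1200 Ω, ∠Z = -34.29°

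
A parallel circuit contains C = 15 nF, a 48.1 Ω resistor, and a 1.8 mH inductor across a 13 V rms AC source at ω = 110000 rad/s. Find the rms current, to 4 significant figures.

273.9 mA

X_L = ωL = 198.0 Ω
X_C = 1/(ωC) = 606.1 Ω
Parallel: admittances add. Y = 1/R + 1/(jωL) + jωC
Y = (0.02079 − j0.003401) S
|Y| = 0.02107 S → |Z| = 1/|Y| = 47.47 Ω, ∠Z = −∠Y = 9.289°
I = V/|Z| = 13/47.47 = 273.9 mA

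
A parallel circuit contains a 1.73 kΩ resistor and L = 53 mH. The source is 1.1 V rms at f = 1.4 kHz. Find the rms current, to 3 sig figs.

2.44 mA

ω = 2πf = 8796 rad/s
X_L = ωL = 466 Ω
Parallel: admittances add. Y = 1/R + 1/(jωL)
Y = (0.000578 − j0.00214) S
|Y| = 0.00222 S → |Z| = 1/|Y| = 450 Ω, ∠Z = −∠Y = 74.9°
I = V/|Z| = 1.1/450 = 2.44 mA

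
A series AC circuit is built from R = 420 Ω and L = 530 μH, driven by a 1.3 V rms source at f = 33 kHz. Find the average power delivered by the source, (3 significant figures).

ω = 2πf = 207300 rad/s
X_L = ωL = 110 Ω
Z = 420 + j110 Ω
|Z| = √(420² + 110²) = 434 Ω
∠Z = arctan(110/420) = 14.7°
I = V/|Z| = 2.99 mA
P = VI cos φ = 1.3 × 0.00299 × cos(14.7°) = 3.77 mW

3.77 mW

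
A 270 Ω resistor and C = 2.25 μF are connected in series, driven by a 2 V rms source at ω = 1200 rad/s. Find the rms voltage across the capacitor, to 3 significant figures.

1.62 V

X_C = 1/(ωC) = 370 Ω
Z = 270 − j370 Ω
|Z| = √(270² + 370²) = 458 Ω
I = V/|Z| = 4.36 mA
V_C = I·|Z_C| = 0.00436 × 370 = 1.62 V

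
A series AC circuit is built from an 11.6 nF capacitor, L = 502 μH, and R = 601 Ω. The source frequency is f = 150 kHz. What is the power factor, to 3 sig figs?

ω = 2πf = 942500 rad/s
X_L = ωL = 473 Ω
X_C = 1/(ωC) = 91.5 Ω
Net reactance X = X_L − X_C = 382 Ω
Z = 601 + j382 Ω
|Z| = √(601² + 382²) = 712 Ω
∠Z = arctan(382/601) = 32.4°
cos φ = cos(32.4°) = 0.844

0.844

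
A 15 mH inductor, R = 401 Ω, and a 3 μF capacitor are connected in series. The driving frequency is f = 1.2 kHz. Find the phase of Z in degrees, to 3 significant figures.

ω = 2πf = 7540 rad/s
X_L = ωL = 113 Ω
X_C = 1/(ωC) = 44.2 Ω
Net reactance X = X_L − X_C = 68.9 Ω
Z = 401 + j68.9 Ω
|Z| = √(401² + 68.9²) = 407 Ω
∠Z = arctan(68.9/401) = 9.75°

9.75°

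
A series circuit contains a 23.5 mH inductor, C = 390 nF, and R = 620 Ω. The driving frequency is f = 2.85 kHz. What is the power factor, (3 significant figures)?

0.913

ω = 2πf = 17910 rad/s
X_L = ωL = 421 Ω
X_C = 1/(ωC) = 143 Ω
Net reactance X = X_L − X_C = 278 Ω
Z = 620 + j278 Ω
|Z| = √(620² + 278²) = 679 Ω
∠Z = arctan(278/620) = 24.1°
cos φ = cos(24.1°) = 0.913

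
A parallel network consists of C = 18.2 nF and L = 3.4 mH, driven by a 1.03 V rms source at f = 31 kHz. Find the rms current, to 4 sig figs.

ω = 2πf = 194800 rad/s
X_L = ωL = 662.2 Ω
X_C = 1/(ωC) = 282.1 Ω
Parallel: admittances add. Y = 1/(jωL) + jωC
Y = (0 + j0.002035) S
|Y| = 0.002035 S → |Z| = 1/|Y| = 491.4 Ω, ∠Z = −∠Y = -90.00°
I = V/|Z| = 1.03/491.4 = 2.096 mA

2.096 mA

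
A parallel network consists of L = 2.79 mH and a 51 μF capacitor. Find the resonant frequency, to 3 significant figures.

ω₀ = 1/√(LC) = 1/√(0.00279 × 5.1e-05) = 2651 rad/s
f₀ = ω₀/(2π) = 422 Hz

422 Hz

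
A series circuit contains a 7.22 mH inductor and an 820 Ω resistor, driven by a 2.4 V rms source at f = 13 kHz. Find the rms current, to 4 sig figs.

ω = 2πf = 81680 rad/s
X_L = ωL = 589.7 Ω
Z = 820.0 + j589.7 Ω
|Z| = √(820.0² + 589.7²) = 1010 Ω
I = V/|Z| = 2.4/1010 = 2.376 mA

2.376 mA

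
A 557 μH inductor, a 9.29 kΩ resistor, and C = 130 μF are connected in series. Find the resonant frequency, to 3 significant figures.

ω₀ = 1/√(LC) = 1/√(0.000557 × 0.00013) = 3716 rad/s
f₀ = ω₀/(2π) = 591 Hz

591 Hz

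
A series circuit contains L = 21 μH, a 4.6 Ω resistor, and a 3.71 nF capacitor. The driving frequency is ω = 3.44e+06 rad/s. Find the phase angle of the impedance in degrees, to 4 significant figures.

X_L = ωL = 72.24 Ω
X_C = 1/(ωC) = 78.36 Ω
Net reactance X = X_L − X_C = -6.115 Ω
Z = 4.600 − j6.115 Ω
|Z| = √(4.600² + 6.115²) = 7.652 Ω
∠Z = arctan(-6.115/4.600) = -53.05°

-53.05°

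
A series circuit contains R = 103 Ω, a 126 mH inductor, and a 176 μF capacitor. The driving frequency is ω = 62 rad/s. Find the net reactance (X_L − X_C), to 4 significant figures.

X_L = ωL = 7.812 Ω
X_C = 1/(ωC) = 91.64 Ω
X = 7.812 − 91.64 = -83.83 Ω

-83.83 Ω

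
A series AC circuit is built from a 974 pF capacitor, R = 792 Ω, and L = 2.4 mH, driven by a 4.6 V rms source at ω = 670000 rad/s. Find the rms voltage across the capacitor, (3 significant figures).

X_L = ωL = 1610 Ω
X_C = 1/(ωC) = 1530 Ω
Net reactance X = X_L − X_C = 75.6 Ω
Z = 792 + j75.6 Ω
|Z| = √(792² + 75.6²) = 796 Ω
I = V/|Z| = 5.78 mA
V_C = I·|Z_C| = 0.00578 × 1530 = 8.86 V

8.86 V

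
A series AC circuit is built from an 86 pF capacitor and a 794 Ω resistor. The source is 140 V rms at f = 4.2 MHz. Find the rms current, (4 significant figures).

154.2 mA

ω = 2πf = 2.639e+07 rad/s
X_C = 1/(ωC) = 440.6 Ω
Z = 794.0 − j440.6 Ω
|Z| = √(794.0² + 440.6²) = 908.1 Ω
I = V/|Z| = 140/908.1 = 154.2 mA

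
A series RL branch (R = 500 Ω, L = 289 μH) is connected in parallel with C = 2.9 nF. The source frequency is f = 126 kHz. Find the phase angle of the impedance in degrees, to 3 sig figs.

-42.9°

ω = 2πf = 791700 rad/s
X_L = ωL = 229 Ω
X_C = 1/(ωC) = 436 Ω
Branch 1 (R+jX_L): Z₁ = 500 + j229 Ω, |Z₁| = 550 Ω
Branch 2 (−jX_C): Z₂ = −j436 Ω
Parallel: Z = Z₁Z₂/(Z₁+Z₂), |Z| = 443 Ω, ∠Z = -42.9°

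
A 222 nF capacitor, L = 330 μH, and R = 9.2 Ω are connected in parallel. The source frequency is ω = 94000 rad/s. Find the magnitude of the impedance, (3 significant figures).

9.15 Ω

X_L = ωL = 31.0 Ω
X_C = 1/(ωC) = 47.9 Ω
Parallel: admittances add. Y = 1/R + 1/(jωL) + jωC
Y = (0.109 − j0.0114) S
|Y| = 0.109 S → |Z| = 1/|Y| = 9.15 Ω, ∠Z = −∠Y = 5.97°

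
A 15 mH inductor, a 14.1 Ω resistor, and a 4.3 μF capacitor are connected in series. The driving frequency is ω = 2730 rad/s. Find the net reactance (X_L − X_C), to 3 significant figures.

-44.2 Ω

X_L = ωL = 40.9 Ω
X_C = 1/(ωC) = 85.2 Ω
X = 40.9 − 85.2 = -44.2 Ω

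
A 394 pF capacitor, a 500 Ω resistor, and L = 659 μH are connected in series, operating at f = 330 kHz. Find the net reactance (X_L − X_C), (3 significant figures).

142 Ω

ω = 2πf = 2.073e+06 rad/s
X_L = ωL = 1370 Ω
X_C = 1/(ωC) = 1220 Ω
X = 1370 − 1220 = 142 Ω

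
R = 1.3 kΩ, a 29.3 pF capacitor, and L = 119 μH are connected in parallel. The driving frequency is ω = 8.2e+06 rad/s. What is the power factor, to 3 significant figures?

0.700

X_L = ωL = 976 Ω
X_C = 1/(ωC) = 4160 Ω
Parallel: admittances add. Y = 1/R + 1/(jωL) + jωC
Y = (0.000769 − j0.000785) S
|Y| = 0.00110 S → |Z| = 1/|Y| = 910 Ω, ∠Z = −∠Y = 45.6°
cos φ = cos(45.6°) = 0.700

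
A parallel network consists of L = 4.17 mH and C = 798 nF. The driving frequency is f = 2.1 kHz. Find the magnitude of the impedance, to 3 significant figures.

131 Ω

ω = 2πf = 13190 rad/s
X_L = ωL = 55.0 Ω
X_C = 1/(ωC) = 95.0 Ω
Parallel: admittances add. Y = 1/(jωL) + jωC
Y = (0 − j0.00765) S
|Y| = 0.00765 S → |Z| = 1/|Y| = 131 Ω, ∠Z = −∠Y = 90.0°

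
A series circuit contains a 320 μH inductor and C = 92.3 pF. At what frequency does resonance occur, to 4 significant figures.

926.1 kHz

ω₀ = 1/√(LC) = 1/√(0.00032 × 9.23e-11) = 5.819e+06 rad/s
f₀ = ω₀/(2π) = 926.1 kHz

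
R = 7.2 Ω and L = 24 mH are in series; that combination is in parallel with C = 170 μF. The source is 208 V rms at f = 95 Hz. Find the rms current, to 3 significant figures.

11.2 A

ω = 2πf = 596.9 rad/s
X_L = ωL = 14.3 Ω
X_C = 1/(ωC) = 9.85 Ω
Branch 1 (R+jX_L): Z₁ = 7.20 + j14.3 Ω, |Z₁| = 16.0 Ω
Branch 2 (−jX_C): Z₂ = −j9.85 Ω
Parallel: Z = Z₁Z₂/(Z₁+Z₂), |Z| = 18.6 Ω, ∠Z = -58.5°
I = V/|Z| = 208/18.6 = 11.2 A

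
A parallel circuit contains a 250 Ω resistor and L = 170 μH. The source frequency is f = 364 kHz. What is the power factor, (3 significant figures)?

ω = 2πf = 2.287e+06 rad/s
X_L = ωL = 389 Ω
Parallel: admittances add. Y = 1/R + 1/(jωL)
Y = (0.00400 − j0.00257) S
|Y| = 0.00476 S → |Z| = 1/|Y| = 210 Ω, ∠Z = −∠Y = 32.7°
cos φ = cos(32.7°) = 0.841

0.841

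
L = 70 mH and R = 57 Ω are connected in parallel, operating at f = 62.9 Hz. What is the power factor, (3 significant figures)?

ω = 2πf = 395.2 rad/s
X_L = ωL = 27.7 Ω
Parallel: admittances add. Y = 1/R + 1/(jωL)
Y = (0.0175 − j0.0361) S
|Y| = 0.0402 S → |Z| = 1/|Y| = 24.9 Ω, ∠Z = −∠Y = 64.1°
cos φ = cos(64.1°) = 0.437

0.437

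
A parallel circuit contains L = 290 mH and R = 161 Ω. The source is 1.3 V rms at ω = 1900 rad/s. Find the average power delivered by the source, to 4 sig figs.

X_L = ωL = 551.0 Ω
Parallel: admittances add. Y = 1/R + 1/(jωL)
Y = (0.006211 − j0.001815) S
|Y| = 0.006471 S → |Z| = 1/|Y| = 154.5 Ω, ∠Z = −∠Y = 16.29°
I = V/|Z| = 8.412 mA
P = VI cos φ = 1.3 × 0.008412 × cos(16.29°) = 10.50 mW

10.50 mW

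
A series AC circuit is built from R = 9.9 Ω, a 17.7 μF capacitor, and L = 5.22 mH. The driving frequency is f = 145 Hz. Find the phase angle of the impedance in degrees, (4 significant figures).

ω = 2πf = 911.1 rad/s
X_L = ωL = 4.756 Ω
X_C = 1/(ωC) = 62.01 Ω
Net reactance X = X_L − X_C = -57.26 Ω
Z = 9.900 − j57.26 Ω
|Z| = √(9.900² + 57.26²) = 58.11 Ω
∠Z = arctan(-57.26/9.900) = -80.19°

-80.19°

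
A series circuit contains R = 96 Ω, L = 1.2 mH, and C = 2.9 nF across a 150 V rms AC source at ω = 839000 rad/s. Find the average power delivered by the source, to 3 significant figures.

5.93 W

X_L = ωL = 1010 Ω
X_C = 1/(ωC) = 411 Ω
Net reactance X = X_L − X_C = 596 Ω
Z = 96.0 + j596 Ω
|Z| = √(96.0² + 596²) = 603 Ω
∠Z = arctan(596/96.0) = 80.8°
I = V/|Z| = 249 mA
P = VI cos φ = 150 × 0.249 × cos(80.8°) = 5.93 W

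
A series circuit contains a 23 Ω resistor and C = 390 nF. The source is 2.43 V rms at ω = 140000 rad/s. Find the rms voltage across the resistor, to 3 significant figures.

X_C = 1/(ωC) = 18.3 Ω
Z = 23.0 − j18.3 Ω
|Z| = √(23.0² + 18.3²) = 29.4 Ω
I = V/|Z| = 82.6 mA
V_R = I·|Z_R| = 0.0826 × 23.0 = 1.90 V

1.90 V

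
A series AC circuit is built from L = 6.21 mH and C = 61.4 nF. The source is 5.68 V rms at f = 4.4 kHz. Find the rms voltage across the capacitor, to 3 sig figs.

8.02 V

ω = 2πf = 27650 rad/s
X_L = ωL = 172 Ω
X_C = 1/(ωC) = 589 Ω
Net reactance X = X_L − X_C = -417 Ω
Z = − j417 Ω
|Z| = √(0² + 417²) = 417 Ω
I = V/|Z| = 13.6 mA
V_C = I·|Z_C| = 0.0136 × 589 = 8.02 V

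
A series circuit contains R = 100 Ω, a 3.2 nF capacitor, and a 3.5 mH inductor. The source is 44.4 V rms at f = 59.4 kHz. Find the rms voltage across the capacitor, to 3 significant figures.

ω = 2πf = 373200 rad/s
X_L = ωL = 1310 Ω
X_C = 1/(ωC) = 837 Ω
Net reactance X = X_L − X_C = 469 Ω
Z = 100 + j469 Ω
|Z| = √(100² + 469²) = 480 Ω
I = V/|Z| = 92.6 mA
V_C = I·|Z_C| = 0.0926 × 837 = 77.5 V

77.5 V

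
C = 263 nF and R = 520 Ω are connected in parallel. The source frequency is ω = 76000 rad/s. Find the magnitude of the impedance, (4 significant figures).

49.80 Ω

X_C = 1/(ωC) = 50.03 Ω
Parallel: admittances add. Y = 1/R + jωC
Y = (0.001923 + j0.01999) S
|Y| = 0.02008 S → |Z| = 1/|Y| = 49.80 Ω, ∠Z = −∠Y = -84.50°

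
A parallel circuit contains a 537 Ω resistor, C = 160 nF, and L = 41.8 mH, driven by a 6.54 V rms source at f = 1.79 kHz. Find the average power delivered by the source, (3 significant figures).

79.6 mW

ω = 2πf = 11250 rad/s
X_L = ωL = 470 Ω
X_C = 1/(ωC) = 556 Ω
Parallel: admittances add. Y = 1/R + 1/(jωL) + jωC
Y = (0.00186 − j0.000328) S
|Y| = 0.00189 S → |Z| = 1/|Y| = 529 Ω, ∠Z = −∠Y = 9.98°
I = V/|Z| = 12.4 mA
P = VI cos φ = 6.54 × 0.0124 × cos(9.98°) = 79.6 mW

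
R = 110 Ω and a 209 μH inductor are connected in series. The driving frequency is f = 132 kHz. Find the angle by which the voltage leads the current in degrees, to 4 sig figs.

ω = 2πf = 829400 rad/s
X_L = ωL = 173.3 Ω
Z = 110.0 + j173.3 Ω
|Z| = √(110.0² + 173.3²) = 205.3 Ω
∠Z = arctan(173.3/110.0) = 57.60°

57.60°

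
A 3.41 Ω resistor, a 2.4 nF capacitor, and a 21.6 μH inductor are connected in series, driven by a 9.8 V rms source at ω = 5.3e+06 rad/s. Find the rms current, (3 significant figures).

272 mA

X_L = ωL = 114 Ω
X_C = 1/(ωC) = 78.6 Ω
Net reactance X = X_L − X_C = 35.9 Ω
Z = 3.41 + j35.9 Ω
|Z| = √(3.41² + 35.9²) = 36.0 Ω
I = V/|Z| = 9.8/36.0 = 272 mA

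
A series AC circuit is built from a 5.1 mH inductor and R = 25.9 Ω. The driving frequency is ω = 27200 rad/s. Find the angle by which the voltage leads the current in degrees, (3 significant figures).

79.4°

X_L = ωL = 139 Ω
Z = 25.9 + j139 Ω
|Z| = √(25.9² + 139²) = 141 Ω
∠Z = arctan(139/25.9) = 79.4°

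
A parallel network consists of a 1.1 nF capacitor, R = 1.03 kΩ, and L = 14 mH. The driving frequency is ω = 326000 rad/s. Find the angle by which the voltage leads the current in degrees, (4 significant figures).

X_L = ωL = 4564 Ω
X_C = 1/(ωC) = 2789 Ω
Parallel: admittances add. Y = 1/R + 1/(jωL) + jωC
Y = (0.0009709 + j0.0001395) S
|Y| = 0.0009808 S → |Z| = 1/|Y| = 1020 Ω, ∠Z = −∠Y = -8.176°

-8.176°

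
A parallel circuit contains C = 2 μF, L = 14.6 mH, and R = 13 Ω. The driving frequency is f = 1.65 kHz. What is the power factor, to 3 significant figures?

ω = 2πf = 10370 rad/s
X_L = ωL = 151 Ω
X_C = 1/(ωC) = 48.2 Ω
Parallel: admittances add. Y = 1/R + 1/(jωL) + jωC
Y = (0.0769 + j0.0141) S
|Y| = 0.0782 S → |Z| = 1/|Y| = 12.8 Ω, ∠Z = −∠Y = -10.4°
cos φ = cos(-10.4°) = 0.984

0.984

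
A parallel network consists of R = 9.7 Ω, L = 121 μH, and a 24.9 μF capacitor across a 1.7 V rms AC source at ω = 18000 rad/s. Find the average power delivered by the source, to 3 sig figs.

X_L = ωL = 2.18 Ω
X_C = 1/(ωC) = 2.23 Ω
Parallel: admittances add. Y = 1/R + 1/(jωL) + jωC
Y = (0.103 − j0.0109) S
|Y| = 0.104 S → |Z| = 1/|Y| = 9.65 Ω, ∠Z = −∠Y = 6.06°
I = V/|Z| = 176 mA
P = VI cos φ = 1.7 × 0.176 × cos(6.06°) = 298 mW

298 mW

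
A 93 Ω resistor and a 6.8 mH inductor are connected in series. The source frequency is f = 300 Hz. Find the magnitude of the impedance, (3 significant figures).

ω = 2πf = 1885 rad/s
X_L = ωL = 12.8 Ω
Z = 93.0 + j12.8 Ω
|Z| = √(93.0² + 12.8²) = 93.9 Ω

93.9 Ω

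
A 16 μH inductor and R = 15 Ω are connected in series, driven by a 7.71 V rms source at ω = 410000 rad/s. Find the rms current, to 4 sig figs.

470.9 mA

X_L = ωL = 6.560 Ω
Z = 15.00 + j6.560 Ω
|Z| = √(15.00² + 6.560²) = 16.37 Ω
I = V/|Z| = 7.71/16.37 = 470.9 mA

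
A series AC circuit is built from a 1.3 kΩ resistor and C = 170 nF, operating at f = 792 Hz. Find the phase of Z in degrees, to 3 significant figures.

-42.3°

ω = 2πf = 4976 rad/s
X_C = 1/(ωC) = 1180 Ω
Z = 1300 − j1180 Ω
|Z| = √(1300² + 1180²) = 1760 Ω
∠Z = arctan(-1180/1300) = -42.3°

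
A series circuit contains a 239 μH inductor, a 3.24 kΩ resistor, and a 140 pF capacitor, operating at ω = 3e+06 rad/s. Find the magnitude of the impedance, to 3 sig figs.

X_L = ωL = 717 Ω
X_C = 1/(ωC) = 2380 Ω
Net reactance X = X_L − X_C = -1660 Ω
Z = 3240 − j1660 Ω
|Z| = √(3240² + 1660²) = 3640 Ω

3640 Ω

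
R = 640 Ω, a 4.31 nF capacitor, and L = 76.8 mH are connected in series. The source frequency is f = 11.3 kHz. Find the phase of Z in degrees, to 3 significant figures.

73.7°

ω = 2πf = 71000 rad/s
X_L = ωL = 5450 Ω
X_C = 1/(ωC) = 3270 Ω
Net reactance X = X_L − X_C = 2180 Ω
Z = 640 + j2180 Ω
|Z| = √(640² + 2180²) = 2280 Ω
∠Z = arctan(2180/640) = 73.7°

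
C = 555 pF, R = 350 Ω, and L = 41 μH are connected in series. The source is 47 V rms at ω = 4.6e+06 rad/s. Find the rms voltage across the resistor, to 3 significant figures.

X_L = ωL = 189 Ω
X_C = 1/(ωC) = 392 Ω
Net reactance X = X_L − X_C = -203 Ω
Z = 350 − j203 Ω
|Z| = √(350² + 203²) = 405 Ω
I = V/|Z| = 116 mA
V_R = I·|Z_R| = 0.116 × 350 = 40.7 V

40.7 V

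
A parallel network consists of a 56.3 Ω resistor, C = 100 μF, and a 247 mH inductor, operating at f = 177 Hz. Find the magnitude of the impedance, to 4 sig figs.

ω = 2πf = 1112 rad/s
X_L = ωL = 274.7 Ω
X_C = 1/(ωC) = 8.992 Ω
Parallel: admittances add. Y = 1/R + 1/(jωL) + jωC
Y = (0.01776 + j0.1076) S
|Y| = 0.1090 S → |Z| = 1/|Y| = 9.172 Ω, ∠Z = −∠Y = -80.62°

9.172 Ω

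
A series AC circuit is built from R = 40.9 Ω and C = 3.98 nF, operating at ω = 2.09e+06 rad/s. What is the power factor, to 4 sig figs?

X_C = 1/(ωC) = 120.2 Ω
Z = 40.90 − j120.2 Ω
|Z| = √(40.90² + 120.2²) = 127.0 Ω
∠Z = arctan(-120.2/40.90) = -71.21°
cos φ = cos(-71.21°) = 0.3221

0.3221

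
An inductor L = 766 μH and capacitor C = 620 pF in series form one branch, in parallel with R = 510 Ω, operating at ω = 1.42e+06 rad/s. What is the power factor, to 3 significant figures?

0.0939

X_L = ωL = 1090 Ω
X_C = 1/(ωC) = 1140 Ω
Branch 1: Z₁ = R = 510 Ω
Branch 2 (series LC): Z₂ = j(X_L − X_C) = −j48.1 Ω
Parallel: Z = Z₁Z₂/(Z₁+Z₂), |Z| = 47.9 Ω, ∠Z = -84.6°
cos φ = cos(-84.6°) = 0.0939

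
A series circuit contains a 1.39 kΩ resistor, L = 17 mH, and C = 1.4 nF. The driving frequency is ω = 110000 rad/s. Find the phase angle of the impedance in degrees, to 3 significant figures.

-73.3°

X_L = ωL = 1870 Ω
X_C = 1/(ωC) = 6490 Ω
Net reactance X = X_L − X_C = -4620 Ω
Z = 1390 − j4620 Ω
|Z| = √(1390² + 4620²) = 4830 Ω
∠Z = arctan(-4620/1390) = -73.3°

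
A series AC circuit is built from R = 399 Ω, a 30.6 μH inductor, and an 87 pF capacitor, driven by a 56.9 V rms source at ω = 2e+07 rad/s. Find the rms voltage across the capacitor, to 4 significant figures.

81.60 V

X_L = ωL = 612.0 Ω
X_C = 1/(ωC) = 574.7 Ω
Net reactance X = X_L − X_C = 37.29 Ω
Z = 399.0 + j37.29 Ω
|Z| = √(399.0² + 37.29²) = 400.7 Ω
I = V/|Z| = 142.0 mA
V_C = I·|Z_C| = 0.1420 × 574.7 = 81.60 V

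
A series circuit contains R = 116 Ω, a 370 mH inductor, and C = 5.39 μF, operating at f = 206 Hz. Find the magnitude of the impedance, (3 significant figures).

355 Ω

ω = 2πf = 1294 rad/s
X_L = ωL = 479 Ω
X_C = 1/(ωC) = 143 Ω
Net reactance X = X_L − X_C = 336 Ω
Z = 116 + j336 Ω
|Z| = √(116² + 336²) = 355 Ω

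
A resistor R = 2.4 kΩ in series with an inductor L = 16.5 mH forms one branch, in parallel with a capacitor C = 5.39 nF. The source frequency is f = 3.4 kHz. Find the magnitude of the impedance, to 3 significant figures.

ω = 2πf = 21360 rad/s
X_L = ωL = 352 Ω
X_C = 1/(ωC) = 8680 Ω
Branch 1 (R+jX_L): Z₁ = 2400 + j352 Ω, |Z₁| = 2430 Ω
Branch 2 (−jX_C): Z₂ = −j8680 Ω
Parallel: Z = Z₁Z₂/(Z₁+Z₂), |Z| = 2430 Ω, ∠Z = -7.71°

2430 Ω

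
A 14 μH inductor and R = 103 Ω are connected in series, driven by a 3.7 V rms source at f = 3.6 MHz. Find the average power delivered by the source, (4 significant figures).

ω = 2πf = 2.262e+07 rad/s
X_L = ωL = 316.7 Ω
Z = 103.0 + j316.7 Ω
|Z| = √(103.0² + 316.7²) = 333.0 Ω
∠Z = arctan(316.7/103.0) = 71.98°
I = V/|Z| = 11.11 mA
P = VI cos φ = 3.7 × 0.01111 × cos(71.98°) = 12.72 mW

12.72 mW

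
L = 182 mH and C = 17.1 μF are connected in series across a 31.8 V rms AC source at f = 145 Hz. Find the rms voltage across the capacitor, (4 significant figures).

20.09 V

ω = 2πf = 911.1 rad/s
X_L = ωL = 165.8 Ω
X_C = 1/(ωC) = 64.19 Ω
Net reactance X = X_L − X_C = 101.6 Ω
Z = j101.6 Ω
|Z| = √(0² + 101.6²) = 101.6 Ω
I = V/|Z| = 312.9 mA
V_C = I·|Z_C| = 0.3129 × 64.19 = 20.09 V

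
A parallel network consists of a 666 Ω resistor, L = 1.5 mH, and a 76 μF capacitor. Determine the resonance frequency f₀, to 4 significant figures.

471.4 Hz

ω₀ = 1/√(LC) = 1/√(0.0015 × 7.6e-05) = 2962 rad/s
f₀ = ω₀/(2π) = 471.4 Hz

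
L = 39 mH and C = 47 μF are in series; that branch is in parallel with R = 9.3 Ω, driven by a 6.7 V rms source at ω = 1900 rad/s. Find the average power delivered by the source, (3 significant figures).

4.83 W

X_L = ωL = 74.1 Ω
X_C = 1/(ωC) = 11.2 Ω
Branch 1: Z₁ = R = 9.30 Ω
Branch 2 (series LC): Z₂ = j(X_L − X_C) = j62.9 Ω
Parallel: Z = Z₁Z₂/(Z₁+Z₂), |Z| = 9.20 Ω, ∠Z = 8.41°
I = V/|Z| = 728 mA
P = VI cos φ = 6.7 × 0.728 × cos(8.41°) = 4.83 W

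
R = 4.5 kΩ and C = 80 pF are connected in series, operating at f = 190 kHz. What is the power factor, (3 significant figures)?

ω = 2πf = 1.194e+06 rad/s
X_C = 1/(ωC) = 10500 Ω
Z = 4500 − j10500 Ω
|Z| = √(4500² + 10500²) = 11400 Ω
∠Z = arctan(-10500/4500) = -66.7°
cos φ = cos(-66.7°) = 0.395

0.395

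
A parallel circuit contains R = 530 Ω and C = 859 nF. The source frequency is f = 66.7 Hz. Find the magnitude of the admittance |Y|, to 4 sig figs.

1.921 mS

ω = 2πf = 419.1 rad/s
X_C = 1/(ωC) = 2778 Ω
Parallel: admittances add. Y = 1/R + jωC
Y = (0.001887 + j0.0003600) S
|Y| = 0.001921 S → |Z| = 1/|Y| = 520.6 Ω, ∠Z = −∠Y = -10.80°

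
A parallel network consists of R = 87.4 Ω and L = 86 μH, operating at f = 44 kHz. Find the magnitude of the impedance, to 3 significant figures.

22.9 Ω

ω = 2πf = 276500 rad/s
X_L = ωL = 23.8 Ω
Parallel: admittances add. Y = 1/R + 1/(jωL)
Y = (0.0114 − j0.0421) S
|Y| = 0.0436 S → |Z| = 1/|Y| = 22.9 Ω, ∠Z = −∠Y = 74.8°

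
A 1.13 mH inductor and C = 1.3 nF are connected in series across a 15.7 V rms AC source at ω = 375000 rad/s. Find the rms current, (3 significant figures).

X_L = ωL = 424 Ω
X_C = 1/(ωC) = 2050 Ω
Net reactance X = X_L − X_C = -1630 Ω
Z = − j1630 Ω
|Z| = √(0² + 1630²) = 1630 Ω
I = V/|Z| = 15.7/1630 = 9.65 mA

9.65 mA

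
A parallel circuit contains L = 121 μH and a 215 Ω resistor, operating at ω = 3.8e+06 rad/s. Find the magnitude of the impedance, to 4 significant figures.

X_L = ωL = 459.8 Ω
Parallel: admittances add. Y = 1/R + 1/(jωL)
Y = (0.004651 − j0.002175) S
|Y| = 0.005135 S → |Z| = 1/|Y| = 194.8 Ω, ∠Z = −∠Y = 25.06°

194.8 Ω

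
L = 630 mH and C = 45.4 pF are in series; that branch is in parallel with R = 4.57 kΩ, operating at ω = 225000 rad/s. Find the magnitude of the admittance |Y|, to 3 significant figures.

220 μS

X_L = ωL = 142000 Ω
X_C = 1/(ωC) = 97900 Ω
Branch 1: Z₁ = R = 4570 Ω
Branch 2 (series LC): Z₂ = j(X_L − X_C) = j43900 Ω
Parallel: Z = Z₁Z₂/(Z₁+Z₂), |Z| = 4550 Ω, ∠Z = 5.95°
|Y| = 1/|Z| = 220 μS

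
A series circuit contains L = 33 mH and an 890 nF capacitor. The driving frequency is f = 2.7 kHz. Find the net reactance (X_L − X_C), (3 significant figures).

494 Ω

ω = 2πf = 16960 rad/s
X_L = ωL = 560 Ω
X_C = 1/(ωC) = 66.2 Ω
X = 560 − 66.2 = 494 Ω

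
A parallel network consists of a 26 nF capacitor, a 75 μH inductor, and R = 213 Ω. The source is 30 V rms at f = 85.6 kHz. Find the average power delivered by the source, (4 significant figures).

4.225 W

ω = 2πf = 537800 rad/s
X_L = ωL = 40.34 Ω
X_C = 1/(ωC) = 71.51 Ω
Parallel: admittances add. Y = 1/R + 1/(jωL) + jωC
Y = (0.004695 − j0.01081) S
|Y| = 0.01178 S → |Z| = 1/|Y| = 84.87 Ω, ∠Z = −∠Y = 66.52°
I = V/|Z| = 353.5 mA
P = VI cos φ = 30 × 0.3535 × cos(66.52°) = 4.225 W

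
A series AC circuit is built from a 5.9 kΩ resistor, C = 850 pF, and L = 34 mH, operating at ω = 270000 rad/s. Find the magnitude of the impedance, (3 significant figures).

X_L = ωL = 9180 Ω
X_C = 1/(ωC) = 4360 Ω
Net reactance X = X_L − X_C = 4820 Ω
Z = 5900 + j4820 Ω
|Z| = √(5900² + 4820²) = 7620 Ω

7620 Ω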